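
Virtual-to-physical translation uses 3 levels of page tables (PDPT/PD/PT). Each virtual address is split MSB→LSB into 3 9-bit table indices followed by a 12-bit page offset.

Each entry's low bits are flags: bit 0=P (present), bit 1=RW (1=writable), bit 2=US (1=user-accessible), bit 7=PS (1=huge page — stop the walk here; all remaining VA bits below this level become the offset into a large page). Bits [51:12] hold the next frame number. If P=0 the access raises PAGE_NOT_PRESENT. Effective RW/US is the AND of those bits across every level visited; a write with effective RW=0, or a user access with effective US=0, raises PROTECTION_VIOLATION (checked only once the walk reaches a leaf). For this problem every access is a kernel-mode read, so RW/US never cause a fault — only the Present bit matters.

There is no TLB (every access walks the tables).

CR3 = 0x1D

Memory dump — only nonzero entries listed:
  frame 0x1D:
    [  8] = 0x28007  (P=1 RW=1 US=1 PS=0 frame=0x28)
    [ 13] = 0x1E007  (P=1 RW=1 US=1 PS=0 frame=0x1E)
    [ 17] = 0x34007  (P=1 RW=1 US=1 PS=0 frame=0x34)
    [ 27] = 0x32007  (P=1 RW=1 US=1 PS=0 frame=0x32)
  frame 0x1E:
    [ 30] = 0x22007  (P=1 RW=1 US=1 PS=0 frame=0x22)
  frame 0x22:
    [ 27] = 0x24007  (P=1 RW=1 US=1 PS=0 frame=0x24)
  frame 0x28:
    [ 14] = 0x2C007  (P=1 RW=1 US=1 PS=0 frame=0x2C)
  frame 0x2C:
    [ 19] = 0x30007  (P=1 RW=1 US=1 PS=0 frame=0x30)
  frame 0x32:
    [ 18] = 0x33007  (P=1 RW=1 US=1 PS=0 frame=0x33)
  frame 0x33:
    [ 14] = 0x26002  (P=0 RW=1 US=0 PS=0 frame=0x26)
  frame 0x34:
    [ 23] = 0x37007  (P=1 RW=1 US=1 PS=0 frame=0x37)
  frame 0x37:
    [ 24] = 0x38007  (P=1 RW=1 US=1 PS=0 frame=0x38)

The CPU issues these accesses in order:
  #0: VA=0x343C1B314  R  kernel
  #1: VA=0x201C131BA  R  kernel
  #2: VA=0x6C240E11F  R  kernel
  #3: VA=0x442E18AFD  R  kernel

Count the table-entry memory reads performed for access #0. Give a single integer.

Walk each access:
#0 VA=0x343C1B314 (r,kernel):
  lvl0: tbl 0x1D, slot 13 ⇒ 0x1E007 (P1/RW1/US1/PS0)
  lvl1: tbl 0x1E, slot 30 ⇒ 0x22007 (P1/RW1/US1/PS0)
  lvl2: tbl 0x22, slot 27 ⇒ 0x24007 (P1/RW1/US1/PS0)
  ✓ 0x24314  — 3 lookups
#1 VA=0x201C131BA (r,kernel):
  lvl0: tbl 0x1D, slot 8 ⇒ 0x28007 (P1/RW1/US1/PS0)
  lvl1: tbl 0x28, slot 14 ⇒ 0x2C007 (P1/RW1/US1/PS0)
  lvl2: tbl 0x2C, slot 19 ⇒ 0x30007 (P1/RW1/US1/PS0)
  ✓ 0x301BA  — 3 lookups
#2 VA=0x6C240E11F (r,kernel):
  lvl0: tbl 0x1D, slot 27 ⇒ 0x32007 (P1/RW1/US1/PS0)
  lvl1: tbl 0x32, slot 18 ⇒ 0x33007 (P1/RW1/US1/PS0)
  lvl2: tbl 0x33, slot 14 ⇒ 0x26002 (P0/RW1/US0/PS0)
  ⇒ fault: PAGE_NOT_PRESENT  — 3 lookups
#3 VA=0x442E18AFD (r,kernel):
  lvl0: tbl 0x1D, slot 17 ⇒ 0x34007 (P1/RW1/US1/PS0)
  lvl1: tbl 0x34, slot 23 ⇒ 0x37007 (P1/RW1/US1/PS0)
  lvl2: tbl 0x37, slot 24 ⇒ 0x38007 (P1/RW1/US1/PS0)
  ✓ 0x38AFD  — 3 lookups

Entries read for #0: 3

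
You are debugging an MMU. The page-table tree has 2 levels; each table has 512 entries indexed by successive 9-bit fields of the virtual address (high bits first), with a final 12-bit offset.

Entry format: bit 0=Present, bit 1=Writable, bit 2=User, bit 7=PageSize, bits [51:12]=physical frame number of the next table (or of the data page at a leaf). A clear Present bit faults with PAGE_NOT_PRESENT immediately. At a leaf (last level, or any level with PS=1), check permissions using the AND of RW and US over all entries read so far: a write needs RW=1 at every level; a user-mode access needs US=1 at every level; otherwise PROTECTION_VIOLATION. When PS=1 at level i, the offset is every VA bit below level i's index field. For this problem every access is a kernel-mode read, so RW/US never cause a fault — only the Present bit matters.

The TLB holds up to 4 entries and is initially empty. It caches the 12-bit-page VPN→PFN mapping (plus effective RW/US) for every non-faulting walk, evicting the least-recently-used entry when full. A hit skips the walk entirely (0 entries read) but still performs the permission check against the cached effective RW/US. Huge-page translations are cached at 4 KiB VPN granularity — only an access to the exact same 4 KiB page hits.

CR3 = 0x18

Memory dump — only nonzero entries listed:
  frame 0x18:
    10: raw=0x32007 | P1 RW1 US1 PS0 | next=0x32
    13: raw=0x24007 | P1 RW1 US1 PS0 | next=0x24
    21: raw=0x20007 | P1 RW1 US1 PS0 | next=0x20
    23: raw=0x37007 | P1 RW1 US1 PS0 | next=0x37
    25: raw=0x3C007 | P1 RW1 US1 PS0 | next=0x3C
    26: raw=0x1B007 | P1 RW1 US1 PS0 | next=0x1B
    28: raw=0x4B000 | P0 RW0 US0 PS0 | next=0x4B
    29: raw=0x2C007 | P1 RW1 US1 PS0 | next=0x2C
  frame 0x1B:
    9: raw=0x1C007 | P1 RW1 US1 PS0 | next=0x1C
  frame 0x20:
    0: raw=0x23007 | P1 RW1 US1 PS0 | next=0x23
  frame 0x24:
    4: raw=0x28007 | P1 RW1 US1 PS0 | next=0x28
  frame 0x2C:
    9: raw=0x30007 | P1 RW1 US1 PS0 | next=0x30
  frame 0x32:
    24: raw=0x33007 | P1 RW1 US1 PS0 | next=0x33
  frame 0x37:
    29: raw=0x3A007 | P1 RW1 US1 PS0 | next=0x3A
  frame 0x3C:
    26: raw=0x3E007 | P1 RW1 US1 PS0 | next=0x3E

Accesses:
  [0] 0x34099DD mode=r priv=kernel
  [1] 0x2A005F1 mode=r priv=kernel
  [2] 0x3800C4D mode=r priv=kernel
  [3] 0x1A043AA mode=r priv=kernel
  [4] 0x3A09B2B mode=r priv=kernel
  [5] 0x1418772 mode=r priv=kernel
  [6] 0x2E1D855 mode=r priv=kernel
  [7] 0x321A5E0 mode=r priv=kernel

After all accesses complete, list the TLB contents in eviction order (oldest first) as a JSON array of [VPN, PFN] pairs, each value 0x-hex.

Per-access translation:
#0 VA=0x34099DD (r,kernel):
  L0 @0x18[26] → 0x1B007  P=1,RW=1,US=1,PS=0
  L1 @0x1B[9] → 0x1C007  P=1,RW=1,US=1,PS=0
  → PA=0x1C9DD  (2 entries read)
#1 VA=0x2A005F1 (r,kernel):
  L0 @0x18[21] → 0x20007  P=1,RW=1,US=1,PS=0
  L1 @0x20[0] → 0x23007  P=1,RW=1,US=1,PS=0
  → PA=0x235F1  (2 entries read)
#2 VA=0x3800C4D (r,kernel):
  L0 @0x18[28] → 0x4B000  P=0,RW=0,US=0,PS=0
  → PAGE_NOT_PRESENT  (1 entries read)
#3 VA=0x1A043AA (r,kernel):
  L0 @0x18[13] → 0x24007  P=1,RW=1,US=1,PS=0
  L1 @0x24[4] → 0x28007  P=1,RW=1,US=1,PS=0
  → PA=0x283AA  (2 entries read)
#4 VA=0x3A09B2B (r,kernel):
  L0 @0x18[29] → 0x2C007  P=1,RW=1,US=1,PS=0
  L1 @0x2C[9] → 0x30007  P=1,RW=1,US=1,PS=0
  → PA=0x30B2B  (2 entries read)
#5 VA=0x1418772 (r,kernel):
  L0 @0x18[10] → 0x32007  P=1,RW=1,US=1,PS=0
  L1 @0x32[24] → 0x33007  P=1,RW=1,US=1,PS=0
  → PA=0x33772  (2 entries read)
#6 VA=0x2E1D855 (r,kernel):
  L0 @0x18[23] → 0x37007  P=1,RW=1,US=1,PS=0
  L1 @0x37[29] → 0x3A007  P=1,RW=1,US=1,PS=0
  → PA=0x3A855  (2 entries read)
#7 VA=0x321A5E0 (r,kernel):
  L0 @0x18[25] → 0x3C007  P=1,RW=1,US=1,PS=0
  L1 @0x3C[26] → 0x3E007  P=1,RW=1,US=1,PS=0
  → PA=0x3E5E0  (2 entries read)

TLB: [["0x3A09", "0x30"], ["0x1418", "0x33"], ["0x2E1D", "0x3A"], ["0x321A", "0x3E"]]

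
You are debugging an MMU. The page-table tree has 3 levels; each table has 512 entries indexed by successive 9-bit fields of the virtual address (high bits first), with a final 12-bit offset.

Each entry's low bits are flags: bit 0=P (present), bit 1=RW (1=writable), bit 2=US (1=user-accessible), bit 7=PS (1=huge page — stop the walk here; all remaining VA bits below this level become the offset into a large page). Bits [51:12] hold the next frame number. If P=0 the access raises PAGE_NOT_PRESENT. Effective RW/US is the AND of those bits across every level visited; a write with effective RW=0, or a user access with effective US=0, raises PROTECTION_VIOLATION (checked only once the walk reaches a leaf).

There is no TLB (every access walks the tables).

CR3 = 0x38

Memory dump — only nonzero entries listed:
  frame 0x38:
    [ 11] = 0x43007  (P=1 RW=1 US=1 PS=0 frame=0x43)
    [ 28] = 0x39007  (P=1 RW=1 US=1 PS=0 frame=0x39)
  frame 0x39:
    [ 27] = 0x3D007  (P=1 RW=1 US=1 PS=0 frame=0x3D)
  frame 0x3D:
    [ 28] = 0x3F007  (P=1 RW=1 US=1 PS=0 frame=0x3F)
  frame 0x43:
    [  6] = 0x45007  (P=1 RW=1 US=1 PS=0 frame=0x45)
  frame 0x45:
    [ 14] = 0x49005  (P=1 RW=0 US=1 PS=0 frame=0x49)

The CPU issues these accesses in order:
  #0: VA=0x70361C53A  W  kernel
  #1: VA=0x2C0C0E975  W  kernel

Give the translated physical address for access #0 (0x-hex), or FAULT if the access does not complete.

Per-access translation:
#0 VA=0x70361C53A (w,kernel):
  [0] read 0x38 idx=28: raw=0x39007 flags P=1 W=1 U=1 S=0
  [1] read 0x39 idx=27: raw=0x3D007 flags P=1 W=1 U=1 S=0
  [2] read 0x3D idx=28: raw=0x3F007 flags P=1 W=1 U=1 S=0
  ⇒ phys 0x3F53A  [3 reads]
#1 VA=0x2C0C0E975 (w,kernel):
  [0] read 0x38 idx=11: raw=0x43007 flags P=1 W=1 U=1 S=0
  [1] read 0x43 idx=6: raw=0x45007 flags P=1 W=1 U=1 S=0
  [2] read 0x45 idx=14: raw=0x49005 flags P=1 W=0 U=1 S=0
  → PROTECTION_VIOLATION  (3 entries read)

Access #0 PA: 0x3F53A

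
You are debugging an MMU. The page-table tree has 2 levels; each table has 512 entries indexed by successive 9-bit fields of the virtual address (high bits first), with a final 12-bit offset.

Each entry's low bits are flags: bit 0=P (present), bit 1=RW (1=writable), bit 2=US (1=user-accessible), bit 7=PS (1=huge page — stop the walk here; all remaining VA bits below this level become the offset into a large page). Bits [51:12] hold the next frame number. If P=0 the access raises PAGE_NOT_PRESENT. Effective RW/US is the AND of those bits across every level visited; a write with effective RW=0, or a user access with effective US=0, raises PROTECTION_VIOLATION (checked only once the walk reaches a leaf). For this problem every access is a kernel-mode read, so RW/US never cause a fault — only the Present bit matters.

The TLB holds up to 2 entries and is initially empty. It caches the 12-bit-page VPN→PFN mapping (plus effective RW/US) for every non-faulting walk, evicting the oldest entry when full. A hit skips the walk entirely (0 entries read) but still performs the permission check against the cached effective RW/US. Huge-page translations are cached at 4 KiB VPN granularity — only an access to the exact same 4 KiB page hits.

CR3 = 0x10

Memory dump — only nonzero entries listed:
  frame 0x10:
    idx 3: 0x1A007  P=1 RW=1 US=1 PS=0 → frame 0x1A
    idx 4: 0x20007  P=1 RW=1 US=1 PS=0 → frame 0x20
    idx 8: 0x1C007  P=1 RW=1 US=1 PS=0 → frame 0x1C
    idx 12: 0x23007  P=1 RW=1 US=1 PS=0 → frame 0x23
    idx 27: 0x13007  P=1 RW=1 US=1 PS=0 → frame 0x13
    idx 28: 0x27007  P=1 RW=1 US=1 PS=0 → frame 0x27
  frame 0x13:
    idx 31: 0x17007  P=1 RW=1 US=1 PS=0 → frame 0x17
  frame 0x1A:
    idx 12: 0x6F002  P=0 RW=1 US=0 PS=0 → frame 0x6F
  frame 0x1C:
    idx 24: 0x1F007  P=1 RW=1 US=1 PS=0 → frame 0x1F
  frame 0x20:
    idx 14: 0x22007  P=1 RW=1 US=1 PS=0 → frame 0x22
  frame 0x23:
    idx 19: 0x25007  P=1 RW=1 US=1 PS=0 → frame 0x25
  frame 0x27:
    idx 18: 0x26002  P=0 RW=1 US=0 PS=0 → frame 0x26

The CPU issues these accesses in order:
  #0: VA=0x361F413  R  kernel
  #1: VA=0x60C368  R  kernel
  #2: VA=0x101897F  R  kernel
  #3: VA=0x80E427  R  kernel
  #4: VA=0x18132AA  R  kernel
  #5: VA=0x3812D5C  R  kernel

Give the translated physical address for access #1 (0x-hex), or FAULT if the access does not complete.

Per-access translation:
#0 VA=0x361F413 (r,kernel):
  [0] read 0x10 idx=27: raw=0x13007 flags P=1 W=1 U=1 S=0
  [1] read 0x13 idx=31: raw=0x17007 flags P=1 W=1 U=1 S=0
  → PA=0x17413  (2 entries read)
#1 VA=0x60C368 (r,kernel):
  [0] read 0x10 idx=3: raw=0x1A007 flags P=1 W=1 U=1 S=0
  [1] read 0x1A idx=12: raw=0x6F002 flags P=0 W=1 U=0 S=0
  → PAGE_NOT_PRESENT  (2 entries read)
#2 VA=0x101897F (r,kernel):
  [0] read 0x10 idx=8: raw=0x1C007 flags P=1 W=1 U=1 S=0
  [1] read 0x1C idx=24: raw=0x1F007 flags P=1 W=1 U=1 S=0
  → PA=0x1F97F  (2 entries read)
#3 VA=0x80E427 (r,kernel):
  [0] read 0x10 idx=4: raw=0x20007 flags P=1 W=1 U=1 S=0
  [1] read 0x20 idx=14: raw=0x22007 flags P=1 W=1 U=1 S=0
  → PA=0x22427  (2 entries read)
#4 VA=0x18132AA (r,kernel):
  [0] read 0x10 idx=12: raw=0x23007 flags P=1 W=1 U=1 S=0
  [1] read 0x23 idx=19: raw=0x25007 flags P=1 W=1 U=1 S=0
  → PA=0x252AA  (2 entries read)
#5 VA=0x3812D5C (r,kernel):
  [0] read 0x10 idx=28: raw=0x27007 flags P=1 W=1 U=1 S=0
  [1] read 0x27 idx=18: raw=0x26002 flags P=0 W=1 U=0 S=0
  → PAGE_NOT_PRESENT  (2 entries read)

Access #1 PA: FAULT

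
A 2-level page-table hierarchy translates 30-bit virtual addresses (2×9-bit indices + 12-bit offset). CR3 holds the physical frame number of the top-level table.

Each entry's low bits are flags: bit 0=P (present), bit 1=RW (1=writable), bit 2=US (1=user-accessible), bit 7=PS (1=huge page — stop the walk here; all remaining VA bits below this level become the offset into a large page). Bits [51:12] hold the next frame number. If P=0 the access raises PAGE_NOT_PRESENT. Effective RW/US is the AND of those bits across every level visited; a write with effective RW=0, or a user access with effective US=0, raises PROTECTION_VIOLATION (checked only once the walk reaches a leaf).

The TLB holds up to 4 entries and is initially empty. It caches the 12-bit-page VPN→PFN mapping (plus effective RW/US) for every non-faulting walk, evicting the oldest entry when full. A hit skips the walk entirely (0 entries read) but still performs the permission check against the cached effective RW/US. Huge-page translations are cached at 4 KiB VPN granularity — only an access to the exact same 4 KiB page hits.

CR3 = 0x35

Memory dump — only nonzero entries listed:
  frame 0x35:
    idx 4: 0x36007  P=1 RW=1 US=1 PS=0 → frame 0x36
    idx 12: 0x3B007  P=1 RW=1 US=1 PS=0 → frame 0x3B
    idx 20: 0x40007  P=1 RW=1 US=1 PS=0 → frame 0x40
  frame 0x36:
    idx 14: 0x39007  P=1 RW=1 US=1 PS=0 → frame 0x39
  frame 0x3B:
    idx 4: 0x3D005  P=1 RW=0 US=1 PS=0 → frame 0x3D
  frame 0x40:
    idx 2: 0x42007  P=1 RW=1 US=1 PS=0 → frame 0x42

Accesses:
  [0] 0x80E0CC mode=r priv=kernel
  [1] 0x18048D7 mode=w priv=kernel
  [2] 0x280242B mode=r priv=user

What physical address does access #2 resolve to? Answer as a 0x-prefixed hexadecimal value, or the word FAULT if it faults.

Per-access translation:
#0 VA=0x80E0CC (r,kernel):
  L0: frame=0x35 idx=4 entry=0x36007 [P=1 RW=1 US=1 PS=0]
  L1: frame=0x36 idx=14 entry=0x39007 [P=1 RW=1 US=1 PS=0]
  ⇒ phys 0x390CC  [2 reads]
#1 VA=0x18048D7 (w,kernel):
  L0: frame=0x35 idx=12 entry=0x3B007 [P=1 RW=1 US=1 PS=0]
  L1: frame=0x3B idx=4 entry=0x3D005 [P=1 RW=0 US=1 PS=0]
  → PROTECTION_VIOLATION  (2 entries read)
#2 VA=0x280242B (r,user):
  L0: frame=0x35 idx=20 entry=0x40007 [P=1 RW=1 US=1 PS=0]
  L1: frame=0x40 idx=2 entry=0x42007 [P=1 RW=1 US=1 PS=0]
  ⇒ phys 0x4242B  [2 reads]

Access #2 PA: 0x4242B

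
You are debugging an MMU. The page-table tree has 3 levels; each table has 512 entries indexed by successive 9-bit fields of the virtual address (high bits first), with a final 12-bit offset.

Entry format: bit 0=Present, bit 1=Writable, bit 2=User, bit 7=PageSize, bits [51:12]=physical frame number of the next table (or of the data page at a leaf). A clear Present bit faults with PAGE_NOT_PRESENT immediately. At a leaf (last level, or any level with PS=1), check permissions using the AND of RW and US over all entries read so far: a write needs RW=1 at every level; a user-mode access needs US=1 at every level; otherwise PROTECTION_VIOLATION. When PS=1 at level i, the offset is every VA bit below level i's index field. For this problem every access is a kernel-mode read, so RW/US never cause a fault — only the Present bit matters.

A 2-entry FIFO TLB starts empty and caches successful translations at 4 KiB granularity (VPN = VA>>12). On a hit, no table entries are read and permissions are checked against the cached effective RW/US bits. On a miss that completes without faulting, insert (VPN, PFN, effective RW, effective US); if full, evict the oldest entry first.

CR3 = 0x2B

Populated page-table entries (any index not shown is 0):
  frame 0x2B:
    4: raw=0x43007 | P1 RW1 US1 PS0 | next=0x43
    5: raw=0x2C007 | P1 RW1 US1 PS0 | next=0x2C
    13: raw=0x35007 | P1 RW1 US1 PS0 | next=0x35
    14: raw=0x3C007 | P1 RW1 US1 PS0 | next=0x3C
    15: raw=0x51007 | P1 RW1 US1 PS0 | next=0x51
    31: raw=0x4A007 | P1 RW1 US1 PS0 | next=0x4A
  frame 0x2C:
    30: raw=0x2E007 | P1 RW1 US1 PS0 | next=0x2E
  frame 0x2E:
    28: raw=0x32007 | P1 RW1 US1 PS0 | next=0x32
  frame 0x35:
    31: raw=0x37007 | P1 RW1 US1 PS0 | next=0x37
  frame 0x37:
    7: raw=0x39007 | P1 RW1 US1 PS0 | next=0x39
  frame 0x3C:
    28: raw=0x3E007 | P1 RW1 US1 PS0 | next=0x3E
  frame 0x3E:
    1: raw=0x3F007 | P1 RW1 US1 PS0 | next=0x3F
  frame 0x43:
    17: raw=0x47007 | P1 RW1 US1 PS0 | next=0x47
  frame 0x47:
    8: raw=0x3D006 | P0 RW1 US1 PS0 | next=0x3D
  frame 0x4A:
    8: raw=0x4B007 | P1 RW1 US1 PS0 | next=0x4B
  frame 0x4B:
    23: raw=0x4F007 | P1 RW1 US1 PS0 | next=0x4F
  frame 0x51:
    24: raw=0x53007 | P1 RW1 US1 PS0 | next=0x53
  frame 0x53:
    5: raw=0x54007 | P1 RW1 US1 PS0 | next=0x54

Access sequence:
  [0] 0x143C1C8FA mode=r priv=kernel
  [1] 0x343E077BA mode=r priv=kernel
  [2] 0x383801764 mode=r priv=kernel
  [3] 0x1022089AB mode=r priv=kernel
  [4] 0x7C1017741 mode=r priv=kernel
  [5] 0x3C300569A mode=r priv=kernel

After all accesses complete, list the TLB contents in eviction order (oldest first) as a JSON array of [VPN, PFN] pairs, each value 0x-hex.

Walk each access:
#0 VA=0x143C1C8FA (r,kernel):
  lvl0: tbl 0x2B, slot 5 ⇒ 0x2C007 (P1/RW1/US1/PS0)
  lvl1: tbl 0x2C, slot 30 ⇒ 0x2E007 (P1/RW1/US1/PS0)
  lvl2: tbl 0x2E, slot 28 ⇒ 0x32007 (P1/RW1/US1/PS0)
  ✓ 0x328FA  — 3 lookups
#1 VA=0x343E077BA (r,kernel):
  lvl0: tbl 0x2B, slot 13 ⇒ 0x35007 (P1/RW1/US1/PS0)
  lvl1: tbl 0x35, slot 31 ⇒ 0x37007 (P1/RW1/US1/PS0)
  lvl2: tbl 0x37, slot 7 ⇒ 0x39007 (P1/RW1/US1/PS0)
  ✓ 0x397BA  — 3 lookups
#2 VA=0x383801764 (r,kernel):
  lvl0: tbl 0x2B, slot 14 ⇒ 0x3C007 (P1/RW1/US1/PS0)
  lvl1: tbl 0x3C, slot 28 ⇒ 0x3E007 (P1/RW1/US1/PS0)
  lvl2: tbl 0x3E, slot 1 ⇒ 0x3F007 (P1/RW1/US1/PS0)
  ✓ 0x3F764  — 3 lookups
#3 VA=0x1022089AB (r,kernel):
  lvl0: tbl 0x2B, slot 4 ⇒ 0x43007 (P1/RW1/US1/PS0)
  lvl1: tbl 0x43, slot 17 ⇒ 0x47007 (P1/RW1/US1/PS0)
  lvl2: tbl 0x47, slot 8 ⇒ 0x3D006 (P0/RW1/US1/PS0)
  ✗ PAGE_NOT_PRESENT  [3 reads]
#4 VA=0x7C1017741 (r,kernel):
  lvl0: tbl 0x2B, slot 31 ⇒ 0x4A007 (P1/RW1/US1/PS0)
  lvl1: tbl 0x4A, slot 8 ⇒ 0x4B007 (P1/RW1/US1/PS0)
  lvl2: tbl 0x4B, slot 23 ⇒ 0x4F007 (P1/RW1/US1/PS0)
  ✓ 0x4F741  — 3 lookups
#5 VA=0x3C300569A (r,kernel):
  lvl0: tbl 0x2B, slot 15 ⇒ 0x51007 (P1/RW1/US1/PS0)
  lvl1: tbl 0x51, slot 24 ⇒ 0x53007 (P1/RW1/US1/PS0)
  lvl2: tbl 0x53, slot 5 ⇒ 0x54007 (P1/RW1/US1/PS0)
  ✓ 0x5469A  — 3 lookups

TLB: [["0x7C1017", "0x4F"], ["0x3C3005", "0x54"]]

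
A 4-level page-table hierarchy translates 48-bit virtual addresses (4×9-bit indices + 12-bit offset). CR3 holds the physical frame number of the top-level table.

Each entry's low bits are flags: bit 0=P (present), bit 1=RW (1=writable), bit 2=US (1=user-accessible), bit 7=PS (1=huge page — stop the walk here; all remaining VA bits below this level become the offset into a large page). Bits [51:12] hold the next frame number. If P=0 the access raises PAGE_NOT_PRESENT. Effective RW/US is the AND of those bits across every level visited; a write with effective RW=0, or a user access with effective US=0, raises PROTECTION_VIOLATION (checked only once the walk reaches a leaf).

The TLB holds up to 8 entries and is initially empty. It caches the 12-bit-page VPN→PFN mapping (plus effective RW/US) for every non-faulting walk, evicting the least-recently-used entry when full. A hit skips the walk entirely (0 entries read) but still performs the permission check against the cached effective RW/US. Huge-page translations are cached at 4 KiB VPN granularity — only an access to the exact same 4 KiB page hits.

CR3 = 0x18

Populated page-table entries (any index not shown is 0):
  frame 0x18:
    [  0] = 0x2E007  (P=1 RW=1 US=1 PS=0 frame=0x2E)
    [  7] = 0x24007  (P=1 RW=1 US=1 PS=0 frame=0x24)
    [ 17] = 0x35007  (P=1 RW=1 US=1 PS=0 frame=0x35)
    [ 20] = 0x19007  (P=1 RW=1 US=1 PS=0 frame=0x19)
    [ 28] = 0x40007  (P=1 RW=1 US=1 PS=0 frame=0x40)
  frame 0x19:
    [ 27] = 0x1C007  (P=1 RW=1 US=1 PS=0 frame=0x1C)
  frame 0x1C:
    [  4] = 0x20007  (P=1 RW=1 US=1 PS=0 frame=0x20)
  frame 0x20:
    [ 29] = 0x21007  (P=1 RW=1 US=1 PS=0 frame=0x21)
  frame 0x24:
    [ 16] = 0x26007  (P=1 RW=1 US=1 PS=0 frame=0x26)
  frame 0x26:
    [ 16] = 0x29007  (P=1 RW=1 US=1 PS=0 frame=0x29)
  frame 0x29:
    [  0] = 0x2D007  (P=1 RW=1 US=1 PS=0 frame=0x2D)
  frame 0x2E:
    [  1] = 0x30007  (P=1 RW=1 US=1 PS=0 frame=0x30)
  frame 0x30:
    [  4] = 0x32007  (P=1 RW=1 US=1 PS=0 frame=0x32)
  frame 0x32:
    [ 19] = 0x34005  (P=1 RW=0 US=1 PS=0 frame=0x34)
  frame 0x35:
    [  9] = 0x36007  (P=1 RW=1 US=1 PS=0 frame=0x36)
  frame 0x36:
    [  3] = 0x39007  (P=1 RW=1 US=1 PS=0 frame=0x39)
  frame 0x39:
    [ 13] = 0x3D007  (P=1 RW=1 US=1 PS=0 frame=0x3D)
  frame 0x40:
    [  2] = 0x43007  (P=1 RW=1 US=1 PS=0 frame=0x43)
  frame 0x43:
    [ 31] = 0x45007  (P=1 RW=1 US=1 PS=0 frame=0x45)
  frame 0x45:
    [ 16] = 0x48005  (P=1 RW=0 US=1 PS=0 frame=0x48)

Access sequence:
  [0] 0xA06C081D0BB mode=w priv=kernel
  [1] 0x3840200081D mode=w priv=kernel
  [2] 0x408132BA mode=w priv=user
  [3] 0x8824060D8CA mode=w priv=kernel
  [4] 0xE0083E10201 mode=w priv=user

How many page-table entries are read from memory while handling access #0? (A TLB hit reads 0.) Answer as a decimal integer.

Trace:
#0 VA=0xA06C081D0BB (w,kernel):
  [0] read 0x18 idx=20: raw=0x19007 flags P=1 W=1 U=1 S=0
  [1] read 0x19 idx=27: raw=0x1C007 flags P=1 W=1 U=1 S=0
  [2] read 0x1C idx=4: raw=0x20007 flags P=1 W=1 U=1 S=0
  [3] read 0x20 idx=29: raw=0x21007 flags P=1 W=1 U=1 S=0
  ⇒ phys 0x210BB  [4 reads]
#1 VA=0x3840200081D (w,kernel):
  [0] read 0x18 idx=7: raw=0x24007 flags P=1 W=1 U=1 S=0
  [1] read 0x24 idx=16: raw=0x26007 flags P=1 W=1 U=1 S=0
  [2] read 0x26 idx=16: raw=0x29007 flags P=1 W=1 U=1 S=0
  [3] read 0x29 idx=0: raw=0x2D007 flags P=1 W=1 U=1 S=0
  ⇒ phys 0x2D81D  [4 reads]
#2 VA=0x408132BA (w,user):
  [0] read 0x18 idx=0: raw=0x2E007 flags P=1 W=1 U=1 S=0
  [1] read 0x2E idx=1: raw=0x30007 flags P=1 W=1 U=1 S=0
  [2] read 0x30 idx=4: raw=0x32007 flags P=1 W=1 U=1 S=0
  [3] read 0x32 idx=19: raw=0x34005 flags P=1 W=0 U=1 S=0
  → PROTECTION_VIOLATION  (4 entries read)
#3 VA=0x8824060D8CA (w,kernel):
  [0] read 0x18 idx=17: raw=0x35007 flags P=1 W=1 U=1 S=0
  [1] read 0x35 idx=9: raw=0x36007 flags P=1 W=1 U=1 S=0
  [2] read 0x36 idx=3: raw=0x39007 flags P=1 W=1 U=1 S=0
  [3] read 0x39 idx=13: raw=0x3D007 flags P=1 W=1 U=1 S=0
  ⇒ phys 0x3D8CA  [4 reads]
#4 VA=0xE0083E10201 (w,user):
  [0] read 0x18 idx=28: raw=0x40007 flags P=1 W=1 U=1 S=0
  [1] read 0x40 idx=2: raw=0x43007 flags P=1 W=1 U=1 S=0
  [2] read 0x43 idx=31: raw=0x45007 flags P=1 W=1 U=1 S=0
  [3] read 0x45 idx=16: raw=0x48005 flags P=1 W=0 U=1 S=0
  → PROTECTION_VIOLATION  (4 entries read)

Entries read for #0: 4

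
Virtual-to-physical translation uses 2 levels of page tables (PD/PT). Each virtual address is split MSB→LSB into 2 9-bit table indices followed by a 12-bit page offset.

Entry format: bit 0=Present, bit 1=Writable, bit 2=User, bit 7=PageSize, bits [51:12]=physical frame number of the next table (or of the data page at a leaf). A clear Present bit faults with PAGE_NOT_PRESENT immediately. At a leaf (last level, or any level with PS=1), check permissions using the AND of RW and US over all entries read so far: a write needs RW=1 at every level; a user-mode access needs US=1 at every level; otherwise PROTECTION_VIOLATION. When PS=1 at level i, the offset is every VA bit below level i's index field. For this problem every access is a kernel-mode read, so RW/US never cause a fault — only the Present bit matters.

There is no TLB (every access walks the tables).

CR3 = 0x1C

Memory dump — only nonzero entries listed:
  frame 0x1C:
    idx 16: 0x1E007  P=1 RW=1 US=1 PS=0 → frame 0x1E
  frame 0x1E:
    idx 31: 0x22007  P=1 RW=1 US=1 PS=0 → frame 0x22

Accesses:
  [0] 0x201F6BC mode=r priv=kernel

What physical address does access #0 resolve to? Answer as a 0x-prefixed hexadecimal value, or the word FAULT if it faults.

Per-access translation:
#0 VA=0x201F6BC (r,kernel):
  lvl0: tbl 0x1C, slot 16 ⇒ 0x1E007 (P1/RW1/US1/PS0)
  lvl1: tbl 0x1E, slot 31 ⇒ 0x22007 (P1/RW1/US1/PS0)
  ⇒ phys 0x226BC  [2 reads]

Access #0 PA: 0x226BC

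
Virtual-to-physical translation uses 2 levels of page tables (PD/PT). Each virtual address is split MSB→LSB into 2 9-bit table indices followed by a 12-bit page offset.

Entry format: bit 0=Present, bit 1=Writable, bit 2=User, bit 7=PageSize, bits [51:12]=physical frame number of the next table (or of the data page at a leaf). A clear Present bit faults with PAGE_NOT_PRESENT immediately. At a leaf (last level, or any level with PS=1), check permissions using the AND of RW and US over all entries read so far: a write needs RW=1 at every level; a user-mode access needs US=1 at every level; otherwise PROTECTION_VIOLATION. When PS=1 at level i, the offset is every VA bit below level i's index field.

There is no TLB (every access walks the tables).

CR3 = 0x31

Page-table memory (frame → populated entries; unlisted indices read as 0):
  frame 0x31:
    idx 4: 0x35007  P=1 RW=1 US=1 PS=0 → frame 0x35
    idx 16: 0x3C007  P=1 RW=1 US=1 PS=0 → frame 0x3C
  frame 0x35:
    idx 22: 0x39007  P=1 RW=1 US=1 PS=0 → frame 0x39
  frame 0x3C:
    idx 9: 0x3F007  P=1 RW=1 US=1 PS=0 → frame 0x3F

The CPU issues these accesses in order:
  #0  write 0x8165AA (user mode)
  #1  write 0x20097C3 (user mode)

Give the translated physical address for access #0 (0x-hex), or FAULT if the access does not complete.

Per-access translation:
#0 VA=0x8165AA (w,user):
  L0 @0x31[4] → 0x35007  P=1,RW=1,US=1,PS=0
  L1 @0x35[22] → 0x39007  P=1,RW=1,US=1,PS=0
  ✓ 0x395AA  — 2 lookups
#1 VA=0x20097C3 (w,user):
  L0 @0x31[16] → 0x3C007  P=1,RW=1,US=1,PS=0
  L1 @0x3C[9] → 0x3F007  P=1,RW=1,US=1,PS=0
  ✓ 0x3F7C3  — 2 lookups

Access #0 PA: 0x395AA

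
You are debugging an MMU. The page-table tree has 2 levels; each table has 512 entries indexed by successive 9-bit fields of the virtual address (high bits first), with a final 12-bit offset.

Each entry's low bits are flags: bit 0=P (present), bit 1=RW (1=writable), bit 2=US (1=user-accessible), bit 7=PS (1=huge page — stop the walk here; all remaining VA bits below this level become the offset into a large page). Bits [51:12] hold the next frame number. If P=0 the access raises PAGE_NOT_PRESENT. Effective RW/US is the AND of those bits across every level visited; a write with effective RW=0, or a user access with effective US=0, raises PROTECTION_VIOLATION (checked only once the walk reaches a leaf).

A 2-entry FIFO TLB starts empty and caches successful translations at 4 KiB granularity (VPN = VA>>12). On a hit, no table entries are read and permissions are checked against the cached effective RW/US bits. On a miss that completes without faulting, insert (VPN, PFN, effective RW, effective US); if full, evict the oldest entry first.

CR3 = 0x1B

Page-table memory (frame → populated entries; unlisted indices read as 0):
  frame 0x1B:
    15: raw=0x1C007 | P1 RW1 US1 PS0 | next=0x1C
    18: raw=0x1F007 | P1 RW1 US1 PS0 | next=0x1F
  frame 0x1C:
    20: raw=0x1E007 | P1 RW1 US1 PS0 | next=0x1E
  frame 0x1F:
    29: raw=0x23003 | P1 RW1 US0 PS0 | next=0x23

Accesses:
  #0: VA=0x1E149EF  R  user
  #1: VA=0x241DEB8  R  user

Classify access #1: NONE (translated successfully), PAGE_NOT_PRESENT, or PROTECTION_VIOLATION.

Per-access translation:
#0 VA=0x1E149EF (r,user):
  [0] read 0x1B idx=15: raw=0x1C007 flags P=1 W=1 U=1 S=0
  [1] read 0x1C idx=20: raw=0x1E007 flags P=1 W=1 U=1 S=0
  ✓ 0x1E9EF  — 2 lookups
#1 VA=0x241DEB8 (r,user):
  [0] read 0x1B idx=18: raw=0x1F007 flags P=1 W=1 U=1 S=0
  [1] read 0x1F idx=29: raw=0x23003 flags P=1 W=1 U=0 S=0
  ✗ PROTECTION_VIOLATION  [2 reads]

Access #1 fault: PROTECTION_VIOLATION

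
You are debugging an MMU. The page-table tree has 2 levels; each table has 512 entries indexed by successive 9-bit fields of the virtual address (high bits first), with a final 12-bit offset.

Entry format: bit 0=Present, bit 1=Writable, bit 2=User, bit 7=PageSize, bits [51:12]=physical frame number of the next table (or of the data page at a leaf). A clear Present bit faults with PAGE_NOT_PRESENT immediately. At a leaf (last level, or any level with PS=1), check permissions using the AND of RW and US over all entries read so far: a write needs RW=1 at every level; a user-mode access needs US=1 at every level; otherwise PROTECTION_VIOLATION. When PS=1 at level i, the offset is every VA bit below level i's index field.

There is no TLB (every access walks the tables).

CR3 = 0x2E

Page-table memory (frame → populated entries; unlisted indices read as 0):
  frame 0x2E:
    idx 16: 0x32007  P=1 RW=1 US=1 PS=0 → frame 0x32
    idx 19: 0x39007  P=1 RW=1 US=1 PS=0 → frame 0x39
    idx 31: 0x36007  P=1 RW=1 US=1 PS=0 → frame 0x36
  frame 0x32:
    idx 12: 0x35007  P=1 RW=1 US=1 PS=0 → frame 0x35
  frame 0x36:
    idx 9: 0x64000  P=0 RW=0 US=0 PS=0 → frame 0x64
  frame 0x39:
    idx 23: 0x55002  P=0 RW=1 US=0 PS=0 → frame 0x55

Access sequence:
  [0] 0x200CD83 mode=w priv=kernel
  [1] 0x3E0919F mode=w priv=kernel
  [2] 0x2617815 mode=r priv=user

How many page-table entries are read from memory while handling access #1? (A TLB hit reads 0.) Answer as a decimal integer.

Walk each access:
#0 VA=0x200CD83 (w,kernel):
  L0: frame=0x2E idx=16 entry=0x32007 [P=1 RW=1 US=1 PS=0]
  L1: frame=0x32 idx=12 entry=0x35007 [P=1 RW=1 US=1 PS=0]
  → PA=0x35D83  (2 entries read)
#1 VA=0x3E0919F (w,kernel):
  L0: frame=0x2E idx=31 entry=0x36007 [P=1 RW=1 US=1 PS=0]
  L1: frame=0x36 idx=9 entry=0x64000 [P=0 RW=0 US=0 PS=0]
  → PAGE_NOT_PRESENT  (2 entries read)
#2 VA=0x2617815 (r,user):
  L0: frame=0x2E idx=19 entry=0x39007 [P=1 RW=1 US=1 PS=0]
  L1: frame=0x39 idx=23 entry=0x55002 [P=0 RW=1 US=0 PS=0]
  → PAGE_NOT_PRESENT  (2 entries read)

Entries read for #1: 2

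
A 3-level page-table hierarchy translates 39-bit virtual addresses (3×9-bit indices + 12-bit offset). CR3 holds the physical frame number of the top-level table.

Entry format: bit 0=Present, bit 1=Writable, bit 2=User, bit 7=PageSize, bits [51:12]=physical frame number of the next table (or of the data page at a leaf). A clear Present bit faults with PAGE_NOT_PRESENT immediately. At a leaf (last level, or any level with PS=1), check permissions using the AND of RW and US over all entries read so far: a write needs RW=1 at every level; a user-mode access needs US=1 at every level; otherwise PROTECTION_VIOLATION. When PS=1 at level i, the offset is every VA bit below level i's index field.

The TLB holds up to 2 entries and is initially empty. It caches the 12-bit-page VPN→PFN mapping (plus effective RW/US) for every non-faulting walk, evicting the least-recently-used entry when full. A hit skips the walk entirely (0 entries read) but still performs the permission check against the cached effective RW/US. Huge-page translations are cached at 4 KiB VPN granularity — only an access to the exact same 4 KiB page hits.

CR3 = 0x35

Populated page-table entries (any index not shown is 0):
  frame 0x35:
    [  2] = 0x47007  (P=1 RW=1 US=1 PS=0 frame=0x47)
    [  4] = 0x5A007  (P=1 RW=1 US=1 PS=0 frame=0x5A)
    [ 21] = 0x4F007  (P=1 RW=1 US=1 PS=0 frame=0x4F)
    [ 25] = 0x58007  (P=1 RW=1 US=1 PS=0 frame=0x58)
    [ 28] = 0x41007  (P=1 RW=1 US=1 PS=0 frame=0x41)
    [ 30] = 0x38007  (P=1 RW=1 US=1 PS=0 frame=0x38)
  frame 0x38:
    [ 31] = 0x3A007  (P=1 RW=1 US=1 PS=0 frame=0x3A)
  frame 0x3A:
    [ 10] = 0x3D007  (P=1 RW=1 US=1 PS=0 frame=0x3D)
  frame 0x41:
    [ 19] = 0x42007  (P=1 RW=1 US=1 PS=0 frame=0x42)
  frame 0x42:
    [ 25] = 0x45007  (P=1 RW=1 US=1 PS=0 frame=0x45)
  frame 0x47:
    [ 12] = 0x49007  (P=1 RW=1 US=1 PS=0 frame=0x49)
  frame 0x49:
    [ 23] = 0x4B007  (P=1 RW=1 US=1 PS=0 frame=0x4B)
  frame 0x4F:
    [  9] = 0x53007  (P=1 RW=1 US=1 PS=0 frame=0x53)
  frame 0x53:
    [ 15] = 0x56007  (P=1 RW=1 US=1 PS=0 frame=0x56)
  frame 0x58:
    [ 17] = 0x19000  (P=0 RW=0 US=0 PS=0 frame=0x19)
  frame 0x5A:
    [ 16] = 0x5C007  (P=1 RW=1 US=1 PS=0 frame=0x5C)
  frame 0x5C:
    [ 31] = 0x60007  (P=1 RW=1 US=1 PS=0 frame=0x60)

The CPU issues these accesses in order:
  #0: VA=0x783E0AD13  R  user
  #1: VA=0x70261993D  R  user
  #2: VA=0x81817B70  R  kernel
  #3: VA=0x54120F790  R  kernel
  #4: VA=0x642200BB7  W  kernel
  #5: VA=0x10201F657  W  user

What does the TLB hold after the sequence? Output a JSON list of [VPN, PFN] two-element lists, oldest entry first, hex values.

Trace:
#0 VA=0x783E0AD13 (r,user):
  L0 @0x35[30] → 0x38007  P=1,RW=1,US=1,PS=0
  L1 @0x38[31] → 0x3A007  P=1,RW=1,US=1,PS=0
  L2 @0x3A[10] → 0x3D007  P=1,RW=1,US=1,PS=0
  ✓ 0x3DD13  — 3 lookups
#1 VA=0x70261993D (r,user):
  L0 @0x35[28] → 0x41007  P=1,RW=1,US=1,PS=0
  L1 @0x41[19] → 0x42007  P=1,RW=1,US=1,PS=0
  L2 @0x42[25] → 0x45007  P=1,RW=1,US=1,PS=0
  ✓ 0x4593D  — 3 lookups
#2 VA=0x81817B70 (r,kernel):
  L0 @0x35[2] → 0x47007  P=1,RW=1,US=1,PS=0
  L1 @0x47[12] → 0x49007  P=1,RW=1,US=1,PS=0
  L2 @0x49[23] → 0x4B007  P=1,RW=1,US=1,PS=0
  ✓ 0x4BB70  — 3 lookups
#3 VA=0x54120F790 (r,kernel):
  L0 @0x35[21] → 0x4F007  P=1,RW=1,US=1,PS=0
  L1 @0x4F[9] → 0x53007  P=1,RW=1,US=1,PS=0
  L2 @0x53[15] → 0x56007  P=1,RW=1,US=1,PS=0
  ✓ 0x56790  — 3 lookups
#4 VA=0x642200BB7 (w,kernel):
  L0 @0x35[25] → 0x58007  P=1,RW=1,US=1,PS=0
  L1 @0x58[17] → 0x19000  P=0,RW=0,US=0,PS=0
  ✗ PAGE_NOT_PRESENT  [2 reads]
#5 VA=0x10201F657 (w,user):
  L0 @0x35[4] → 0x5A007  P=1,RW=1,US=1,PS=0
  L1 @0x5A[16] → 0x5C007  P=1,RW=1,US=1,PS=0
  L2 @0x5C[31] → 0x60007  P=1,RW=1,US=1,PS=0
  ✓ 0x60657  — 3 lookups

TLB: [["0x54120F", "0x56"], ["0x10201F", "0x60"]]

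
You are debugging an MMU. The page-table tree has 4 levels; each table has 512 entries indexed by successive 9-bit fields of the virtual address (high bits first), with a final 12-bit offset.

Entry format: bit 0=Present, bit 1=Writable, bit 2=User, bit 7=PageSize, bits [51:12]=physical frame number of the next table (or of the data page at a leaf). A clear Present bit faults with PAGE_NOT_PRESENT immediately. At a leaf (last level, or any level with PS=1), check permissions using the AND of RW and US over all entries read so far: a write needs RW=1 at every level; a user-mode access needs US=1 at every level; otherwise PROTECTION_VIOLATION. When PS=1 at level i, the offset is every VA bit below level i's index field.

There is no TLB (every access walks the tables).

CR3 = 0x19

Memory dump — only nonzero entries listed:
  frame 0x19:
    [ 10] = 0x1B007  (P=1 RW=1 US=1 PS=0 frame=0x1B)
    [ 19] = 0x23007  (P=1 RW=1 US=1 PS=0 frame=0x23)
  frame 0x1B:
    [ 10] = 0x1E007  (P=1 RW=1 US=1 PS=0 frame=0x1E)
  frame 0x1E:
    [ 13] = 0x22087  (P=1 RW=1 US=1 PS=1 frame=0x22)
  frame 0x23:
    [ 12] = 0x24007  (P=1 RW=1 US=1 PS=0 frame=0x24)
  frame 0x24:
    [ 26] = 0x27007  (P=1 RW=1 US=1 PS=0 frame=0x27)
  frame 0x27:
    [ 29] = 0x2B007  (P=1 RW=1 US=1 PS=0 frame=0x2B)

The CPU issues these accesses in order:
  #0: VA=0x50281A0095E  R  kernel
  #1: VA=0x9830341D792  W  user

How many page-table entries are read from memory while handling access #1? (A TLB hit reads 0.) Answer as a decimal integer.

Walk each access:
#0 VA=0x50281A0095E (r,kernel):
  [0] read 0x19 idx=10: raw=0x1B007 flags P=1 W=1 U=1 S=0
  [1] read 0x1B idx=10: raw=0x1E007 flags P=1 W=1 U=1 S=0
  [2] read 0x1E idx=13: raw=0x22087 flags P=1 W=1 U=1 S=1
  ⇒ phys 0x2295E (huge @L2)  [3 reads]
#1 VA=0x9830341D792 (w,user):
  [0] read 0x19 idx=19: raw=0x23007 flags P=1 W=1 U=1 S=0
  [1] read 0x23 idx=12: raw=0x24007 flags P=1 W=1 U=1 S=0
  [2] read 0x24 idx=26: raw=0x27007 flags P=1 W=1 U=1 S=0
  [3] read 0x27 idx=29: raw=0x2B007 flags P=1 W=1 U=1 S=0
  ⇒ phys 0x2B792  [4 reads]

Entries read for #1: 4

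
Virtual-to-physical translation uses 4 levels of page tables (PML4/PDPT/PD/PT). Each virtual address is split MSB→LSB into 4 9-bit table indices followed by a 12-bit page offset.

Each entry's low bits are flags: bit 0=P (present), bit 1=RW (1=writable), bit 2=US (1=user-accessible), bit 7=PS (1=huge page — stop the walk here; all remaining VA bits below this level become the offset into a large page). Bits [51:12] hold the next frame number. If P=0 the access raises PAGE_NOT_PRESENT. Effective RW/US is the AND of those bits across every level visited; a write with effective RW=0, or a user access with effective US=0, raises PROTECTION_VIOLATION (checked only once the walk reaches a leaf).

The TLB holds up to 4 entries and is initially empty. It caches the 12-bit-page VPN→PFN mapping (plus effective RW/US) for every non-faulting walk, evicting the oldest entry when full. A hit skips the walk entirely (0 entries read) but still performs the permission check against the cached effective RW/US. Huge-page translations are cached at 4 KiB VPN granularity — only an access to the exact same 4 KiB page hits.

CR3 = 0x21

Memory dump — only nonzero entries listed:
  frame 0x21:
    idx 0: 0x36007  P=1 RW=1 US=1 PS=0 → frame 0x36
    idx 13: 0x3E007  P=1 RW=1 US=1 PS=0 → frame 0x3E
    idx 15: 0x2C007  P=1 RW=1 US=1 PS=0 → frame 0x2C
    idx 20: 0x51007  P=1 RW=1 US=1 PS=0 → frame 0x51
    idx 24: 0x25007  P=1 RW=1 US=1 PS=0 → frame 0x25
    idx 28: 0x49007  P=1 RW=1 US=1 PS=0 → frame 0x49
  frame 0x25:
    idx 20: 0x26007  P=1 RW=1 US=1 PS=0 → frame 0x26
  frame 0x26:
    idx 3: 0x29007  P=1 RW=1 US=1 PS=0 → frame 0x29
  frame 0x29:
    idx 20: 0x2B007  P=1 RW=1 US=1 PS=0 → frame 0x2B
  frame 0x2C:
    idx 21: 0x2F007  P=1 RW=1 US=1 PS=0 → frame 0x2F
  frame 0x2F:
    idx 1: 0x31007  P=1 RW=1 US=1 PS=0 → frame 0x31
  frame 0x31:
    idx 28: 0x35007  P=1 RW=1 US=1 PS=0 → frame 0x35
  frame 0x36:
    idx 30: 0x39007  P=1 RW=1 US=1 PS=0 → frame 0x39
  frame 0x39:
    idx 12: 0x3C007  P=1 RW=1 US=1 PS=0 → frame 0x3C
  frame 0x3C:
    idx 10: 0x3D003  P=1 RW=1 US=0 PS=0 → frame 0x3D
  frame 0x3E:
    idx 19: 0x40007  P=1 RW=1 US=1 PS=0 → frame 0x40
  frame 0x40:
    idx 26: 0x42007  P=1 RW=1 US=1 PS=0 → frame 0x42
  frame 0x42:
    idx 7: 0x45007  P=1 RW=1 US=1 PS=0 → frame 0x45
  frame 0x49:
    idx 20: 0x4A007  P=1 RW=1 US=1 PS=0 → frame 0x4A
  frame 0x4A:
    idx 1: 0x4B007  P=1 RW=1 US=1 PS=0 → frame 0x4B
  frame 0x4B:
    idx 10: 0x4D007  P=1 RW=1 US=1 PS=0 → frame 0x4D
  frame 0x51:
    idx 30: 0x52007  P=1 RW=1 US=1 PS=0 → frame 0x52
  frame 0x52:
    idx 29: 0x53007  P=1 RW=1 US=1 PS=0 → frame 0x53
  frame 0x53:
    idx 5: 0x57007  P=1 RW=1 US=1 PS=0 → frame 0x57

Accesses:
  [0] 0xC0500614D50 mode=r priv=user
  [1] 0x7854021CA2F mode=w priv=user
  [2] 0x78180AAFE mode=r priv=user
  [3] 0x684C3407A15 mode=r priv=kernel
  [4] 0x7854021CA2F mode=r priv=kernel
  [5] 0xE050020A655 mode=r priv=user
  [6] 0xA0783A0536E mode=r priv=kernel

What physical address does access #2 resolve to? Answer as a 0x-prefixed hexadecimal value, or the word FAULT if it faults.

Per-access translation:
#0 VA=0xC0500614D50 (r,user):
  [0] read 0x21 idx=24: raw=0x25007 flags P=1 W=1 U=1 S=0
  [1] read 0x25 idx=20: raw=0x26007 flags P=1 W=1 U=1 S=0
  [2] read 0x26 idx=3: raw=0x29007 flags P=1 W=1 U=1 S=0
  [3] read 0x29 idx=20: raw=0x2B007 flags P=1 W=1 U=1 S=0
  ⇒ phys 0x2BD50  [4 reads]
#1 VA=0x7854021CA2F (w,user):
  [0] read 0x21 idx=15: raw=0x2C007 flags P=1 W=1 U=1 S=0
  [1] read 0x2C idx=21: raw=0x2F007 flags P=1 W=1 U=1 S=0
  [2] read 0x2F idx=1: raw=0x31007 flags P=1 W=1 U=1 S=0
  [3] read 0x31 idx=28: raw=0x35007 flags P=1 W=1 U=1 S=0
  ⇒ phys 0x35A2F  [4 reads]
#2 VA=0x78180AAFE (r,user):
  [0] read 0x21 idx=0: raw=0x36007 flags P=1 W=1 U=1 S=0
  [1] read 0x36 idx=30: raw=0x39007 flags P=1 W=1 U=1 S=0
  [2] read 0x39 idx=12: raw=0x3C007 flags P=1 W=1 U=1 S=0
  [3] read 0x3C idx=10: raw=0x3D003 flags P=1 W=1 U=0 S=0
  → PROTECTION_VIOLATION  (4 entries read)
#3 VA=0x684C3407A15 (r,kernel):
  [0] read 0x21 idx=13: raw=0x3E007 flags P=1 W=1 U=1 S=0
  [1] read 0x3E idx=19: raw=0x40007 flags P=1 W=1 U=1 S=0
  [2] read 0x40 idx=26: raw=0x42007 flags P=1 W=1 U=1 S=0
  [3] read 0x42 idx=7: raw=0x45007 flags P=1 W=1 U=1 S=0
  ⇒ phys 0x45A15  [4 reads]
#4 VA=0x7854021CA2F (r,kernel):
  TLB hit vpn=0x7854021C → PA=0x35A2F
#5 VA=0xE050020A655 (r,user):
  [0] read 0x21 idx=28: raw=0x49007 flags P=1 W=1 U=1 S=0
  [1] read 0x49 idx=20: raw=0x4A007 flags P=1 W=1 U=1 S=0
  [2] read 0x4A idx=1: raw=0x4B007 flags P=1 W=1 U=1 S=0
  [3] read 0x4B idx=10: raw=0x4D007 flags P=1 W=1 U=1 S=0
  ⇒ phys 0x4D655  [4 reads]
#6 VA=0xA0783A0536E (r,kernel):
  [0] read 0x21 idx=20: raw=0x51007 flags P=1 W=1 U=1 S=0
  [1] read 0x51 idx=30: raw=0x52007 flags P=1 W=1 U=1 S=0
  [2] read 0x52 idx=29: raw=0x53007 flags P=1 W=1 U=1 S=0
  [3] read 0x53 idx=5: raw=0x57007 flags P=1 W=1 U=1 S=0
  ⇒ phys 0x5736E  [4 reads]

Access #2 PA: FAULT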